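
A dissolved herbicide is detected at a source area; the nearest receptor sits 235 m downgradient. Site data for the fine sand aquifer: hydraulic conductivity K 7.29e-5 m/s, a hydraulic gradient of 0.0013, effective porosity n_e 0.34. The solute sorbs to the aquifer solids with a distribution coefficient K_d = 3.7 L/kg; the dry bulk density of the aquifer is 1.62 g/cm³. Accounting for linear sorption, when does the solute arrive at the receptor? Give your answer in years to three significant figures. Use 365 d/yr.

498 years

K = 7.29e-5 m/s × 86400 s/d = 6.299 m/d
Specific discharge q = 6.299 × 0.0013 = 0.008188 m/d
v_s = q/n_e = 0.008188/0.34 = 0.02408 m/d
Retardation R = 1 + ρ_b·K_d/n = 1 + 1.62×3.7/0.34 = 18.63
Contaminant velocity v_c = v/R = 0.02408/18.63 = 0.001293 m/d
t = L/v_c = 235/0.001293 = 181800 d
   = 181800/365 = 498 yr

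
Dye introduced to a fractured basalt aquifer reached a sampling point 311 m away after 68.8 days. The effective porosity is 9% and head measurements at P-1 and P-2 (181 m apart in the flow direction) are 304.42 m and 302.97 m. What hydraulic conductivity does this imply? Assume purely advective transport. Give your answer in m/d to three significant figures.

50.8 m/d

Hydraulic gradient i = (304.42 − 302.97) / 181 = 1.45 / 181 = 0.008011
v = L / t = 311 / 68.8 = 4.520 m/d
K = v · n / i = 4.520 × 0.09 / 0.008011 = 50.8 m/d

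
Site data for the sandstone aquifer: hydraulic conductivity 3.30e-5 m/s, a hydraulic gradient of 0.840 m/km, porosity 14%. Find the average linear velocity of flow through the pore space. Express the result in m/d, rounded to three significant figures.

0.0171 m/d

K = 3.30e-5 m/s × 86400 s/d = 2.851 m/d
Specific discharge q = 2.851 × 8.4e-4 = 0.002395 m/d
v = Ki/n = 2.851·8.4e-4/0.14 = 0.01711 m/d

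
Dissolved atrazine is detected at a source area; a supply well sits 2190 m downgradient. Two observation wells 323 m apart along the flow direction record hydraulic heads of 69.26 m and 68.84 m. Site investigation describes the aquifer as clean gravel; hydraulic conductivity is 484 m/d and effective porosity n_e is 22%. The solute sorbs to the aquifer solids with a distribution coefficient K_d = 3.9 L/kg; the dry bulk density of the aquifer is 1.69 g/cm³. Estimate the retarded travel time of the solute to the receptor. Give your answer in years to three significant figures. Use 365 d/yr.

64.9 years

Hydraulic gradient i = (69.26 − 68.84) / 323 = 0.42 / 323 = 0.001300
Darcy flux q = K·i = 484 × 0.001300 = 0.6293 m/d
Seepage velocity v = q / n = 0.6293 / 0.22 = 2.861 m/d
Retardation R = 1 + ρ_b·K_d/n = 1 + 1.69×3.9/0.22 = 30.96
Contaminant velocity v_c = v/R = 2.861/30.96 = 0.09240 m/d
t = L/v_c = 2190/0.09240 = 23700 d
   = 23700/365 = 64.9 yr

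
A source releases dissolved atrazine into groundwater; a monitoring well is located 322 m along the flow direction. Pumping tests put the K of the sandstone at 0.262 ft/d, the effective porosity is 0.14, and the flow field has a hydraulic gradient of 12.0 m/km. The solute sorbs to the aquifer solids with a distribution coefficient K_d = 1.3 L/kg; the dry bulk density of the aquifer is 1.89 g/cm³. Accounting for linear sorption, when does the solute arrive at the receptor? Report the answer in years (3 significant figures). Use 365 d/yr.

2390 years

K = 0.262 ft/d × 0.3048 = 0.07986 m/d
Darcy flux q = K·i = 0.07986 × 0.012 = 9.583e-4 m/d
v_s = q/n_e = 9.583e-4/0.14 = 0.006845 m/d
Retardation R = 1 + ρ_b·K_d/n = 1 + 1.89×1.3/0.14 = 18.55
Contaminant velocity v_c = v/R = 0.006845/18.55 = 3.690e-4 m/d
t = L/v_c = 322/3.690e-4 = 872600 d
   = 872600/365 = 2390 yr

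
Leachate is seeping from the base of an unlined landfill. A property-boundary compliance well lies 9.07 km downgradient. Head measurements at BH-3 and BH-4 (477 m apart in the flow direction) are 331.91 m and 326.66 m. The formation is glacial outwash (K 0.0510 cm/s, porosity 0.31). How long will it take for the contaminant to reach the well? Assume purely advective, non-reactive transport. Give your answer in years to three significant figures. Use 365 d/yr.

15.9 years

Hydraulic gradient i = (331.91 − 326.66) / 477 = 5.25 / 477 = 0.01101
K = 0.0510 cm/s × 864 = 44.06 m/d
q = Ki = 44.06 × 0.01101 = 0.4850 m/d
Average linear velocity = 0.4850 / 0.31 = 1.564 m/d
L = 9.07 km = 9070 m
t = L / v = 9070 / 1.564 = 5798 d
   = 5798 / 365 = 15.9 yr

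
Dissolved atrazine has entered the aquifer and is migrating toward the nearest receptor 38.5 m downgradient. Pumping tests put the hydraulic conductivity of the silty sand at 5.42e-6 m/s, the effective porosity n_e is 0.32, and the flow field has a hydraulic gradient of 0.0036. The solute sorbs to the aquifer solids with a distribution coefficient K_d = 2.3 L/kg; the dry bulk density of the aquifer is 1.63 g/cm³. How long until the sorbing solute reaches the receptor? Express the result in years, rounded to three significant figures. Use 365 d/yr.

255 years

K = 5.42e-6 m/s × 86400 s/d = 0.4683 m/d
Specific discharge q = 0.4683 × 0.0036 = 0.001686 m/d
Seepage velocity v = q / n = 0.001686 / 0.32 = 0.005268 m/d
Retardation R = 1 + ρ_b·K_d/n = 1 + 1.63×2.3/0.32 = 12.72
Contaminant velocity v_c = v/R = 0.005268/12.72 = 4.143e-4 m/d
t = L/v_c = 38.5/4.143e-4 = 92930 d
   = 92930/365 = 255 yr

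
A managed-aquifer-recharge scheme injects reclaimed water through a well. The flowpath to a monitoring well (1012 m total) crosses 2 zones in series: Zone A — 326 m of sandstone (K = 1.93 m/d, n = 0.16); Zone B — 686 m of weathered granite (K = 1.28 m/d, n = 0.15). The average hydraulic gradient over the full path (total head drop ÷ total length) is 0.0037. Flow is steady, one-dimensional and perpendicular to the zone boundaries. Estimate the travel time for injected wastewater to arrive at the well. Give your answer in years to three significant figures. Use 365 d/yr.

80.0 years

Steady 1-D flow in series ⇒ the Darcy flux q is identical in every zone and the zone head losses add (resistances L/K in series).
Σ(L/K) = 326/1.93 + 686/1.28 = 168.9 + 535.9 = 704.8 d
K_eq = L_total / Σ(L/K) = 1012 / 704.8 = 1.436 m/d
q = K_eq · i = 1.436 × 0.0037 = 0.005312 m/d (same in every zone)
Zone A: v = q/n = 0.005312/0.16 = 0.03320 m/d → t_A = 326/0.03320 = 9819 d
Zone B: v = q/n = 0.005312/0.15 = 0.03542 m/d → t_B = 686/0.03542 = 19370 d
Total t = 9819 + 19370 = 29190 d
   = 29190 / 365 = 80.0 yr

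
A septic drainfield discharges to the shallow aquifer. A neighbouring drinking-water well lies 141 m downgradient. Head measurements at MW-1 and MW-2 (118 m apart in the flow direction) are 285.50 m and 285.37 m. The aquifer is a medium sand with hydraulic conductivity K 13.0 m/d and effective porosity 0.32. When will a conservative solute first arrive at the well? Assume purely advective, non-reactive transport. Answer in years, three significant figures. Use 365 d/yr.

8.63 years

Hydraulic gradient i = (285.50 − 285.37) / 118 = 0.13 / 118 = 0.001102
Darcy flux q = K·i = 13.0 × 0.001102 = 0.01432 m/d
Average linear velocity = 0.01432 / 0.32 = 0.04476 m/d
t = L / v = 141 / 0.04476 = 3150 d
   = 3150 / 365 = 8.63 yr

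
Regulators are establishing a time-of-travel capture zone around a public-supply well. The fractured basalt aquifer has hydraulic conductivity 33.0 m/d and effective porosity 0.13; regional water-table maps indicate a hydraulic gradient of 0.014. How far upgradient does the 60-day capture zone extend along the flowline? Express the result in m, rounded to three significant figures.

Specific discharge q = 33.0 × 0.014 = 0.4620 m/d
Seepage velocity v = q / n = 0.4620 / 0.13 = 3.554 m/d
L = v × T = 3.554 × 60 = 213.2 m

213 m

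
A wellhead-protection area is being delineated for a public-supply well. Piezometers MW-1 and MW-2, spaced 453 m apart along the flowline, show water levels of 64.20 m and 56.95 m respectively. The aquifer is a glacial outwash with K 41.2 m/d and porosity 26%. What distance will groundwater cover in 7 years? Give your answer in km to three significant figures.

6.48 km

Hydraulic gradient i = (64.20 − 56.95) / 453 = 7.25 / 453 = 0.01600
Specific discharge q = 41.2 × 0.01600 = 0.6594 m/d
v = Ki/n = 41.2·0.01600/0.26 = 2.536 m/d
T = 7 yr × 365 = 2555 d
L = v × T = 2.536 × 2555 = 6480 m
   = 6.48 km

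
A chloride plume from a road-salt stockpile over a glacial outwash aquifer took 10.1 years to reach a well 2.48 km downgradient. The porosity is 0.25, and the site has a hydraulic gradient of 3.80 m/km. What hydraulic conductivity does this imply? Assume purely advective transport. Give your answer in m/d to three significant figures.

t = 10.1 years = 3687 d
L = 2.48 km = 2480 m
v = L / t = 2480 / 3687 = 0.6727 m/d
K = v · n / i = 0.6727 × 0.25 / 0.0038 = 44.3 m/d

44.3 m/d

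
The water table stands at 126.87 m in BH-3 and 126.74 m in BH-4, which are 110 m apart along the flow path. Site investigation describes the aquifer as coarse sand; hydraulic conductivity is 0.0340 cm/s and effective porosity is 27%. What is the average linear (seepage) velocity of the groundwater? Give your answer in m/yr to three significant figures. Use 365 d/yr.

46.9 m/yr

Hydraulic gradient i = (126.87 − 126.74) / 110 = 0.13 / 110 = 0.001182
K = 0.0340 cm/s × 864 = 29.38 m/d
Darcy flux q = K·i = 29.38 × 0.001182 = 0.03472 m/d
Average linear velocity = 0.03472 / 0.27 = 0.1286 m/d
   = 0.1286 × 365 = 46.9 m/yr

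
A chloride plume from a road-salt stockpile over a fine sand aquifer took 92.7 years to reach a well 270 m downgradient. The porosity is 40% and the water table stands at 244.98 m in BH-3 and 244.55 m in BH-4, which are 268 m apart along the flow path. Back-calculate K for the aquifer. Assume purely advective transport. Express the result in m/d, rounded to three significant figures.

Hydraulic gradient i = (244.98 − 244.55) / 268 = 0.43 / 268 = 0.001604
t = 92.7 years = 33840 d
v = L / t = 270 / 33840 = 0.007980 m/d
K = v · n / i = 0.007980 × 0.40 / 0.001604 = 1.99 m/d

1.99 m/d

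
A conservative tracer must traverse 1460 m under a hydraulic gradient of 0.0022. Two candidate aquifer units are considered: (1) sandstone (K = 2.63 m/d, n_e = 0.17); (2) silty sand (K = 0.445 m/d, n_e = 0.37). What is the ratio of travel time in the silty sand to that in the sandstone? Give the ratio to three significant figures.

12.9

Unit 1 (sandstone): v = 2.63×0.0022/0.17 = 0.03404 m/d, t = 1460/0.03404 = 42900 d
Unit 2 (silty sand): v = 0.445×0.0022/0.37 = 0.002646 m/d, t = 1460/0.002646 = 551800 d
t(silty sand) / t(sandstone) = 551800/42900 = 12.9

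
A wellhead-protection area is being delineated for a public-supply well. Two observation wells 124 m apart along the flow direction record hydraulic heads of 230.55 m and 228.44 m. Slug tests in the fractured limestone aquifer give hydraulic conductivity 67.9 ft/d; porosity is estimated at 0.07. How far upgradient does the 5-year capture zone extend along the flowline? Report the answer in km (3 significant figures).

Hydraulic gradient i = (230.55 − 228.44) / 124 = 2.11 / 124 = 0.01702
K = 67.9 ft/d × 0.3048 = 20.70 m/d
q = Ki = 20.70 × 0.01702 = 0.3522 m/d
v_s = q/n_e = 0.3522/0.07 = 5.031 m/d
T = 5 yr × 365 = 1825 d
L = v × T = 5.031 × 1825 = 9181 m
   = 9.18 km

9.18 km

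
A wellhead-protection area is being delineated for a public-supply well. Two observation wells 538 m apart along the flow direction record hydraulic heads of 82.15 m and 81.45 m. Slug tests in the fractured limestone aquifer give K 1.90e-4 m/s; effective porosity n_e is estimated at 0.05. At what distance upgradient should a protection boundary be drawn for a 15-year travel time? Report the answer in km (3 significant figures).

2.34 km

Hydraulic gradient i = (82.15 − 81.45) / 538 = 0.70 / 538 = 0.001301
K = 1.90e-4 m/s × 86400 s/d = 16.42 m/d
Darcy flux q = K·i = 16.42 × 0.001301 = 0.02136 m/d
Average linear velocity = 0.02136 / 0.05 = 0.4272 m/d
T = 15 yr × 365 = 5475 d
L = v × T = 0.4272 × 5475 = 2339 m
   = 2.34 km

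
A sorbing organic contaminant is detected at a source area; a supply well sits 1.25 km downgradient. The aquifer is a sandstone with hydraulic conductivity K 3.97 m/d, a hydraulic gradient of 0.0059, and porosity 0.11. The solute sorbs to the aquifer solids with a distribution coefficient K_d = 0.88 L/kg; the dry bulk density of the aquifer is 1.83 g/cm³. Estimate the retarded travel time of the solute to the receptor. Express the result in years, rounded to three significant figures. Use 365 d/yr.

Specific discharge q = 3.97 × 0.0059 = 0.02342 m/d
Average linear velocity = 0.02342 / 0.11 = 0.2129 m/d
Retardation R = 1 + ρ_b·K_d/n = 1 + 1.83×0.88/0.11 = 15.64
Contaminant velocity v_c = v/R = 0.2129/15.64 = 0.01361 m/d
L = 1.25 km = 1250 m
t = L/v_c = 1250/0.01361 = 91810 d
   = 91810/365 = 252 yr

252 years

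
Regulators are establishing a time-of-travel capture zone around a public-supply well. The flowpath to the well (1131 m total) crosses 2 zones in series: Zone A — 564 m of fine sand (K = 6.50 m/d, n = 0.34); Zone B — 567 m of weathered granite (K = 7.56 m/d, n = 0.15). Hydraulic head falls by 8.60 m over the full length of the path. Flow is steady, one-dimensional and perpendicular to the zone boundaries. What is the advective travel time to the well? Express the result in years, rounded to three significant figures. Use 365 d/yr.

Steady 1-D flow in series ⇒ the Darcy flux q is identical in every zone and the zone head losses add (resistances L/K in series).
Σ(L/K) = 564/6.50 + 567/7.56 = 86.77 + 75.00 = 161.8 d
q = ΔH / Σ(L/K) = 8.60 / 161.8 = 0.05316 m/d (same in every zone)
Zone A: v = q/n = 0.05316/0.34 = 0.1564 m/d → t_A = 564/0.1564 = 3607 d
Zone B: v = q/n = 0.05316/0.15 = 0.3544 m/d → t_B = 567/0.3544 = 1600 d
Total t = 3607 + 1600 = 5207 d
   = 5207 / 365 = 14.3 yr

14.3 years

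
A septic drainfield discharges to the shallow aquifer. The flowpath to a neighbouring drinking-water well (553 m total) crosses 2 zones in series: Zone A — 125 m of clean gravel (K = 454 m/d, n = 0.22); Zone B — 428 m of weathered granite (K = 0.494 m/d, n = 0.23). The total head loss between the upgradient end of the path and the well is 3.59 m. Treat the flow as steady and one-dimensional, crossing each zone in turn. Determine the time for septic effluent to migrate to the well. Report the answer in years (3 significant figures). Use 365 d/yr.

Continuity: the same q passes through each zone, so ΔH = q·Σ(L_j/K_j) — the zones act as resistances in series.
Σ(L/K) = 125/454 + 428/0.494 = 0.2753 + 866.4 = 866.7 d
q = ΔH / Σ(L/K) = 3.59 / 866.7 = 0.004142 m/d (same in every zone)
Zone A: v = q/n = 0.004142/0.22 = 0.01883 m/d → t_A = 125/0.01883 = 6639 d
Zone B: v = q/n = 0.004142/0.23 = 0.01801 m/d → t_B = 428/0.01801 = 23760 d
Total t = 6639 + 23760 = 30400 d
   = 30400 / 365 = 83.3 yr

83.3 years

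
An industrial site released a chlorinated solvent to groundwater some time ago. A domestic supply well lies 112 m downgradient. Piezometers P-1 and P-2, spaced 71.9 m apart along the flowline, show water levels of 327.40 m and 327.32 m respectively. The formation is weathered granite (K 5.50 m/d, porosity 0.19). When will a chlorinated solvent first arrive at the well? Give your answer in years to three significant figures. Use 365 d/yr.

Hydraulic gradient i = (327.40 − 327.32) / 71.9 = 0.08 / 71.9 = 0.001113
Darcy flux q = K·i = 5.50 × 0.001113 = 0.006120 m/d
Average linear velocity = 0.006120 / 0.19 = 0.03221 m/d
t = L / v = 112 / 0.03221 = 3477 d
   = 3477 / 365 = 9.53 yr

9.53 years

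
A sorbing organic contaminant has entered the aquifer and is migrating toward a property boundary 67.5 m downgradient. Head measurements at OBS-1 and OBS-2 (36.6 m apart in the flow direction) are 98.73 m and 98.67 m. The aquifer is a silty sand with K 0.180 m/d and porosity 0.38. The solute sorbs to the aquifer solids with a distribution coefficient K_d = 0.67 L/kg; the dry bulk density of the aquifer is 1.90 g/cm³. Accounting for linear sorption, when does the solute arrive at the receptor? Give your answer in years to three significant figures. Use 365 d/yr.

1040 years

Hydraulic gradient i = (98.73 − 98.67) / 36.6 = 0.06 / 36.6 = 0.001639
Darcy flux q = K·i = 0.180 × 0.001639 = 2.951e-4 m/d
Seepage velocity v = q / n = 2.951e-4 / 0.38 = 7.765e-4 m/d
Retardation R = 1 + ρ_b·K_d/n = 1 + 1.90×0.67/0.38 = 4.350
Contaminant velocity v_c = v/R = 7.765e-4/4.350 = 1.785e-4 m/d
t = L/v_c = 67.5/1.785e-4 = 378100 d
   = 378100/365 = 1040 yr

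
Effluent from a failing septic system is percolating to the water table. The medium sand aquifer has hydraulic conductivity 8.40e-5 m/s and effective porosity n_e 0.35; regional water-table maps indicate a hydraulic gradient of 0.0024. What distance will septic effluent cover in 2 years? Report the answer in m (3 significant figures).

36.3 m

K = 8.40e-5 m/s × 86400 s/d = 7.258 m/d
Darcy flux q = K·i = 7.258 × 0.0024 = 0.01742 m/d
Seepage velocity v = q / n = 0.01742 / 0.35 = 0.04977 m/d
T = 2 yr × 365 = 730 d
L = v × T = 0.04977 × 730 = 36.33 m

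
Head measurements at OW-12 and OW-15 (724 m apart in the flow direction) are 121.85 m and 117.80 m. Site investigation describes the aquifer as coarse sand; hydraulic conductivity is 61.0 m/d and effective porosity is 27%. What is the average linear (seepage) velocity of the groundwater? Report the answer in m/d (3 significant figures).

1.26 m/d

Hydraulic gradient i = (121.85 − 117.80) / 724 = 4.05 / 724 = 0.005594
Specific discharge q = 61.0 × 0.005594 = 0.3412 m/d
Seepage velocity v = q / n = 0.3412 / 0.27 = 1.264 m/d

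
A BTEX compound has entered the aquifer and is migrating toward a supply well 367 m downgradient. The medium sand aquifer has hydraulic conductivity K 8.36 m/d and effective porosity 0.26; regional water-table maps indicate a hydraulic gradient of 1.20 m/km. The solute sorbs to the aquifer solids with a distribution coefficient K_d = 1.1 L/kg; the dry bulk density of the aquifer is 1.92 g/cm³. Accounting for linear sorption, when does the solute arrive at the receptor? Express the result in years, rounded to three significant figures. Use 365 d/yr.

Darcy flux q = K·i = 8.36 × 0.0012 = 0.01003 m/d
v = Ki/n = 8.36·0.0012/0.26 = 0.03858 m/d
Retardation R = 1 + ρ_b·K_d/n = 1 + 1.92×1.1/0.26 = 9.123
Contaminant velocity v_c = v/R = 0.03858/9.123 = 0.004229 m/d
t = L/v_c = 367/0.004229 = 86770 d
   = 86770/365 = 238 yr

238 years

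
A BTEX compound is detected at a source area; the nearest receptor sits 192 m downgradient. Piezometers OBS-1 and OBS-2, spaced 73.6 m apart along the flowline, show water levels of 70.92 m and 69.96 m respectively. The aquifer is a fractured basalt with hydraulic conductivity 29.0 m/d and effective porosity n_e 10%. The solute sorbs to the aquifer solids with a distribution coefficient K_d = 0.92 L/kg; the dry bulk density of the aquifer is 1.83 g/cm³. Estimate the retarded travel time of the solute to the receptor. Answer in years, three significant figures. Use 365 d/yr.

2.48 years

Hydraulic gradient i = (70.92 − 69.96) / 73.6 = 0.96 / 73.6 = 0.01304
Specific discharge q = 29.0 × 0.01304 = 0.3783 m/d
v_s = q/n_e = 0.3783/0.10 = 3.783 m/d
Retardation R = 1 + ρ_b·K_d/n = 1 + 1.83×0.92/0.10 = 17.84
Contaminant velocity v_c = v/R = 3.783/17.84 = 0.2121 m/d
t = L/v_c = 192/0.2121 = 905.3 d
   = 905.3/365 = 2.48 yr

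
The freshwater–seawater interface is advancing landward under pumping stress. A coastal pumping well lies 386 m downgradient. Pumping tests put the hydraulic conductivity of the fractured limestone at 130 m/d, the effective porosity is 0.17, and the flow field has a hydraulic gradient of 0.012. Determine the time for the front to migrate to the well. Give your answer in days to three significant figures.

42.1 days

Specific discharge q = 130 × 0.012 = 1.560 m/d
Average linear velocity = 1.560 / 0.17 = 9.176 m/d
t = L / v = 386 / 9.176 = 42.06 d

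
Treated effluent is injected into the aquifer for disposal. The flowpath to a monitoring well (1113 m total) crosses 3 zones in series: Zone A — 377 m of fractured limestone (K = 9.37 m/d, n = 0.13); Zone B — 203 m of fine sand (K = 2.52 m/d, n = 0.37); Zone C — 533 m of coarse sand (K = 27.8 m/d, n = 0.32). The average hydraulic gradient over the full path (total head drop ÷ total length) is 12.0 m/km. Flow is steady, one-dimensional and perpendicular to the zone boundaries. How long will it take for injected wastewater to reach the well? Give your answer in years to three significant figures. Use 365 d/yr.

8.46 years

For zones in series the flux q is common to all zones; the equivalent conductivity is the harmonic (thickness-weighted) mean, K_eq = L_total / Σ(L_j/K_j).
Σ(L/K) = 377/9.37 + 203/2.52 + 533/27.8 = 40.23 + 80.56 + 19.17 = 140.0 d
K_eq = L_total / Σ(L/K) = 1113 / 140.0 = 7.952 m/d
q = K_eq · i = 7.952 × 0.012 = 0.09543 m/d (same in every zone)
Zone A: v = q/n = 0.09543/0.13 = 0.7340 m/d → t_A = 377/0.7340 = 513.6 d
Zone B: v = q/n = 0.09543/0.37 = 0.2579 m/d → t_B = 203/0.2579 = 787.1 d
Zone C: v = q/n = 0.09543/0.32 = 0.2982 m/d → t_C = 533/0.2982 = 1787 d
Total t = 513.6 + 787.1 + 1787 = 3088 d
   = 3088 / 365 = 8.46 yr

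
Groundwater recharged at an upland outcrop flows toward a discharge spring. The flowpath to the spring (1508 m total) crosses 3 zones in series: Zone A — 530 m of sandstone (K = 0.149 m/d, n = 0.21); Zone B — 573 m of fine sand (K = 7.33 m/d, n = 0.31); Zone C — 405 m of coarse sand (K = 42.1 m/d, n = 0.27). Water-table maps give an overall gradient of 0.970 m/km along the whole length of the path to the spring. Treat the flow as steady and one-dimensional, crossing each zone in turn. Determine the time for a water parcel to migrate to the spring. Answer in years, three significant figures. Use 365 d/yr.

Continuity: the same q passes through each zone, so ΔH = q·Σ(L_j/K_j) — the zones act as resistances in series.
Σ(L/K) = 530/0.149 + 573/7.33 + 405/42.1 = 3557 + 78.17 + 9.620 = 3645 d
K_eq = L_total / Σ(L/K) = 1508 / 3645 = 0.4137 m/d
q = K_eq · i = 0.4137 × 9.7e-4 = 4.013e-4 m/d (same in every zone)
Zone A: v = q/n = 4.013e-4/0.21 = 0.001911 m/d → t_A = 530/0.001911 = 277300 d
Zone B: v = q/n = 4.013e-4/0.31 = 0.001295 m/d → t_B = 573/0.001295 = 442600 d
Zone C: v = q/n = 4.013e-4/0.27 = 0.001486 m/d → t_C = 405/0.001486 = 272500 d
Total t = 277300 + 442600 + 272500 = 992400 d
   = 992400 / 365 = 2720 yr

2720 years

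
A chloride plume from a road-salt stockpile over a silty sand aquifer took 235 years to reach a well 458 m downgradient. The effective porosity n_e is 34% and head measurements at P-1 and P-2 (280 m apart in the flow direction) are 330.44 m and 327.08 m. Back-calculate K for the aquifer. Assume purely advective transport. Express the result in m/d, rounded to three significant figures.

Hydraulic gradient i = (330.44 − 327.08) / 280 = 3.36 / 280 = 0.01200
t = 235 years = 85780 d
v = L / t = 458 / 85780 = 0.005340 m/d
K = v · n / i = 0.005340 × 0.34 / 0.01200 = 0.151 m/d

0.151 m/d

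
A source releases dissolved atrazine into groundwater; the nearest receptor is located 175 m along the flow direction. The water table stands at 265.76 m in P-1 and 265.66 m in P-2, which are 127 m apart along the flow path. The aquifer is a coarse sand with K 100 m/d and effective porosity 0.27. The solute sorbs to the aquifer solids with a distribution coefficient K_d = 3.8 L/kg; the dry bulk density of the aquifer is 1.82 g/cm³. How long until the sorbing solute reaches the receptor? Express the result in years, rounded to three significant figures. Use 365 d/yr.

43.8 years

Hydraulic gradient i = (265.76 − 265.66) / 127 = 0.10 / 127 = 7.874e-4
Darcy flux q = K·i = 100 × 7.874e-4 = 0.07874 m/d
v_s = q/n_e = 0.07874/0.27 = 0.2916 m/d
Retardation R = 1 + ρ_b·K_d/n = 1 + 1.82×3.8/0.27 = 26.61
Contaminant velocity v_c = v/R = 0.2916/26.61 = 0.01096 m/d
t = L/v_c = 175/0.01096 = 15970 d
   = 15970/365 = 43.8 yr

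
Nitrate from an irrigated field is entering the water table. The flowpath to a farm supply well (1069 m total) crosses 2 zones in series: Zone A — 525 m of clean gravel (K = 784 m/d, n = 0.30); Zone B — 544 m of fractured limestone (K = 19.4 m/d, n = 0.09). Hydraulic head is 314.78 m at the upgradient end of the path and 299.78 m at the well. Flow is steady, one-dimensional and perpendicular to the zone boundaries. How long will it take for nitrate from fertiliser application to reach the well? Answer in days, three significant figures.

395 days

Total head drop ΔH = 314.78 − 299.78 = 15.00 m
Continuity: the same q passes through each zone, so ΔH = q·Σ(L_j/K_j) — the zones act as resistances in series.
Σ(L/K) = 525/784 + 544/19.4 = 0.6696 + 28.04 = 28.71 d
q = ΔH / Σ(L/K) = 15.00 / 28.71 = 0.5225 m/d (same in every zone)
Zone A: v = q/n = 0.5225/0.30 = 1.742 m/d → t_A = 525/1.742 = 301.5 d
Zone B: v = q/n = 0.5225/0.09 = 5.805 m/d → t_B = 544/5.805 = 93.71 d
Total t = 301.5 + 93.71 = 395.2 d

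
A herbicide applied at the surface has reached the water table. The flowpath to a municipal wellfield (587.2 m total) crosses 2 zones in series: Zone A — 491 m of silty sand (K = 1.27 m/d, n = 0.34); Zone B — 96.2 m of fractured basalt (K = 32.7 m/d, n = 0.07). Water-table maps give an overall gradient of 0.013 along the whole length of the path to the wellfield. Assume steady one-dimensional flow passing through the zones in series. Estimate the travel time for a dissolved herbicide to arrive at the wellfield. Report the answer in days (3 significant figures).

8860 days

For zones in series the flux q is common to all zones; the equivalent conductivity is the harmonic (thickness-weighted) mean, K_eq = L_total / Σ(L_j/K_j).
Σ(L/K) = 491/1.27 + 96.2/32.7 = 386.6 + 2.942 = 389.6 d
K_eq = L_total / Σ(L/K) = 587.2 / 389.6 = 1.507 m/d
q = K_eq · i = 1.507 × 0.013 = 0.01960 m/d (same in every zone)
Zone A: v = q/n = 0.01960/0.34 = 0.05763 m/d → t_A = 491/0.05763 = 8519 d
Zone B: v = q/n = 0.01960/0.07 = 0.2799 m/d → t_B = 96.2/0.2799 = 343.6 d
Total t = 8519 + 343.6 = 8863 d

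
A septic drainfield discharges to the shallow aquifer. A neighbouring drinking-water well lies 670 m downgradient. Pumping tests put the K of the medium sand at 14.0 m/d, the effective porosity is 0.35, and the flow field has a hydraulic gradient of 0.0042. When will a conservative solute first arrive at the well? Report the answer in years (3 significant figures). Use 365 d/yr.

10.9 years

Specific discharge q = 14.0 × 0.0042 = 0.05880 m/d
v = Ki/n = 14.0·0.0042/0.35 = 0.1680 m/d
t = L / v = 670 / 0.1680 = 3988 d
   = 3988 / 365 = 10.9 yr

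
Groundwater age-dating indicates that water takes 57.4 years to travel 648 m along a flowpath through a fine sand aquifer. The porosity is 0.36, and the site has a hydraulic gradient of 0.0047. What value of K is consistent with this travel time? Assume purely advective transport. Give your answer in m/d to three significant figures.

t = 57.4 years = 20950 d
v = L / t = 648 / 20950 = 0.03093 m/d
K = v · n / i = 0.03093 × 0.36 / 0.0047 = 2.37 m/d

2.37 m/d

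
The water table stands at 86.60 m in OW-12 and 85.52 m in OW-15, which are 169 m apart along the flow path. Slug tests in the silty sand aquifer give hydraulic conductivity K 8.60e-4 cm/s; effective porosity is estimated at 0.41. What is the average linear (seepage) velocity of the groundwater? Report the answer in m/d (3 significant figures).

Hydraulic gradient i = (86.60 − 85.52) / 169 = 1.08 / 169 = 0.006391
K = 8.60e-4 cm/s × 864 = 0.7430 m/d
Specific discharge q = 0.7430 × 0.006391 = 0.004748 m/d
v = Ki/n = 0.7430·0.006391/0.41 = 0.01158 m/d

0.0116 m/d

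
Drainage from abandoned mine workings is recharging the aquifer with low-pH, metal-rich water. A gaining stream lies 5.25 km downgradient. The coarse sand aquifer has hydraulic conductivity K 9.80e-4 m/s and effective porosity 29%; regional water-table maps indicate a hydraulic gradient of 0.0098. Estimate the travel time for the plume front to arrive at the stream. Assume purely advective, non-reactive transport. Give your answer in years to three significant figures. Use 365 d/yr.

5.03 years

K = 9.80e-4 m/s × 86400 s/d = 84.67 m/d
q = Ki = 84.67 × 0.0098 = 0.8298 m/d
v = Ki/n = 84.67·0.0098/0.29 = 2.861 m/d
L = 5.25 km = 5250 m
t = L / v = 5250 / 2.861 = 1835 d
   = 1835 / 365 = 5.03 yr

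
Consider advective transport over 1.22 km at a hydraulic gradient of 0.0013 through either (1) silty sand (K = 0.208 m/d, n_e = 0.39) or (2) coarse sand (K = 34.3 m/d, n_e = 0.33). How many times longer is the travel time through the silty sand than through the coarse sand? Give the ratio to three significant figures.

195

Unit 1 (silty sand): v = 0.208×0.0013/0.39 = 6.933e-4 m/d, t = 1220/6.933e-4 = 1.760e6 d
Unit 2 (coarse sand): v = 34.3×0.0013/0.33 = 0.1351 m/d, t = 1220/0.1351 = 9029 d
t(silty sand) / t(coarse sand) = 1.760e6/9029 = 195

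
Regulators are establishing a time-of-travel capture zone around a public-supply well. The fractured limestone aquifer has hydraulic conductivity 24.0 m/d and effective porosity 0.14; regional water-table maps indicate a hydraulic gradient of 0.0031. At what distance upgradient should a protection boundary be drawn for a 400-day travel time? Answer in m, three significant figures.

213 m

q = Ki = 24.0 × 0.0031 = 0.07440 m/d
Average linear velocity = 0.07440 / 0.14 = 0.5314 m/d
L = v × T = 0.5314 × 400 = 212.6 m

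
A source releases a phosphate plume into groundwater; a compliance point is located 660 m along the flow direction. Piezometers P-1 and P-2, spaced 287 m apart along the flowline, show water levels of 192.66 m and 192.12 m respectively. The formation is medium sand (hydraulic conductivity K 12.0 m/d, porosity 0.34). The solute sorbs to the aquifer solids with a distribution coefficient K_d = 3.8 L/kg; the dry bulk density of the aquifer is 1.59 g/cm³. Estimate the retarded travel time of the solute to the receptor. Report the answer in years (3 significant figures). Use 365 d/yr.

Hydraulic gradient i = (192.66 − 192.12) / 287 = 0.54 / 287 = 0.001882
Darcy flux q = K·i = 12.0 × 0.001882 = 0.02258 m/d
Average linear velocity = 0.02258 / 0.34 = 0.06641 m/d
Retardation R = 1 + ρ_b·K_d/n = 1 + 1.59×3.8/0.34 = 18.77
Contaminant velocity v_c = v/R = 0.06641/18.77 = 0.003538 m/d
t = L/v_c = 660/0.003538 = 186600 d
   = 186600/365 = 511 yr

511 years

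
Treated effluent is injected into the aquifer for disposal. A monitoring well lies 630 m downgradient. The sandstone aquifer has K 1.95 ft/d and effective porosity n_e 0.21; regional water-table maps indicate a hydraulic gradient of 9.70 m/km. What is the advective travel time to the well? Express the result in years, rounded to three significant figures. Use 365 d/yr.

K = 1.95 ft/d × 0.3048 = 0.5944 m/d
q = Ki = 0.5944 × 0.0097 = 0.005765 m/d
Seepage velocity v = q / n = 0.005765 / 0.21 = 0.02745 m/d
t = L / v = 630 / 0.02745 = 22950 d
   = 22950 / 365 = 62.9 yr

62.9 years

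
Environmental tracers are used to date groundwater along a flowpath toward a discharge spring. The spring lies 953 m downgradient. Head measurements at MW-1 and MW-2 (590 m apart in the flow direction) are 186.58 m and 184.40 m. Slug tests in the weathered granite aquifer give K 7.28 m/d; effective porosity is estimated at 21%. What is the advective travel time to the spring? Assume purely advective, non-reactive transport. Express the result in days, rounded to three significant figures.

7440 days

Hydraulic gradient i = (186.58 − 184.40) / 590 = 2.18 / 590 = 0.003695
q = Ki = 7.28 × 0.003695 = 0.02690 m/d
v = Ki/n = 7.28·0.003695/0.21 = 0.1281 m/d
t = L / v = 953 / 0.1281 = 7440 d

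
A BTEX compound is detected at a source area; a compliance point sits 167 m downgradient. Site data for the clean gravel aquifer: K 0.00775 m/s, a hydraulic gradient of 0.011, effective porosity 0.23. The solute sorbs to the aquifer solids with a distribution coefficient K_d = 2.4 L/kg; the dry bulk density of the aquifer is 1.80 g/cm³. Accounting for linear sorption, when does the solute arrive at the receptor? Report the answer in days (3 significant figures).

103 days

K = 0.00775 m/s × 86400 s/d = 669.6 m/d
Specific discharge q = 669.6 × 0.011 = 7.366 m/d
v = Ki/n = 669.6·0.011/0.23 = 32.02 m/d
Retardation R = 1 + ρ_b·K_d/n = 1 + 1.80×2.4/0.23 = 19.78
Contaminant velocity v_c = v/R = 32.02/19.78 = 1.619 m/d
t = L/v_c = 167/1.619 = 103.2 d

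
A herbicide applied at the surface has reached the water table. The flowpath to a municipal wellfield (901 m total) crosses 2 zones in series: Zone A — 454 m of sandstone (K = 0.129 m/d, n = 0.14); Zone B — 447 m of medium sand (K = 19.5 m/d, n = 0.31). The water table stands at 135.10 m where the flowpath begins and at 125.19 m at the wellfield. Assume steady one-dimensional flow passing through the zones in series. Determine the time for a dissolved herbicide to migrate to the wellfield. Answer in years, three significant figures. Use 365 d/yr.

198 years

Total head drop ΔH = 135.10 − 125.19 = 9.91 m
Steady 1-D flow in series ⇒ the Darcy flux q is identical in every zone and the zone head losses add (resistances L/K in series).
Σ(L/K) = 454/0.129 + 447/19.5 = 3519 + 22.92 = 3542 d
q = ΔH / Σ(L/K) = 9.91 / 3542 = 0.002798 m/d (same in every zone)
Zone A: v = q/n = 0.002798/0.14 = 0.01998 m/d → t_A = 454/0.01998 = 22720 d
Zone B: v = q/n = 0.002798/0.31 = 0.009025 m/d → t_B = 447/0.009025 = 49530 d
Total t = 22720 + 49530 = 72250 d
   = 72250 / 365 = 198 yr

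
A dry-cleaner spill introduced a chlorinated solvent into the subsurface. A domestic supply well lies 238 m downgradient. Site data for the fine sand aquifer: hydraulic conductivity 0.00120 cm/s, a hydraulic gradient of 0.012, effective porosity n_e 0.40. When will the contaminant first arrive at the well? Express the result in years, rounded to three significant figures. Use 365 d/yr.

K = 0.00120 cm/s × 864 = 1.037 m/d
q = Ki = 1.037 × 0.012 = 0.01244 m/d
Seepage velocity v = q / n = 0.01244 / 0.40 = 0.03110 m/d
t = L / v = 238 / 0.03110 = 7652 d
   = 7652 / 365 = 21.0 yr

21.0 years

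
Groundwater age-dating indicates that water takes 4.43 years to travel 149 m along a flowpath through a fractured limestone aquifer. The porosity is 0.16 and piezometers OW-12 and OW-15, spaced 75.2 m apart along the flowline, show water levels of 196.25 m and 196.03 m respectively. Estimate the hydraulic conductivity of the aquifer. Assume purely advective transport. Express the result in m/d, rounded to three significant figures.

5.04 m/d

Hydraulic gradient i = (196.25 − 196.03) / 75.2 = 0.22 / 75.2 = 0.002926
t = 4.43 years = 1617 d
v = L / t = 149 / 1617 = 0.09215 m/d
K = v · n / i = 0.09215 × 0.16 / 0.002926 = 5.04 m/d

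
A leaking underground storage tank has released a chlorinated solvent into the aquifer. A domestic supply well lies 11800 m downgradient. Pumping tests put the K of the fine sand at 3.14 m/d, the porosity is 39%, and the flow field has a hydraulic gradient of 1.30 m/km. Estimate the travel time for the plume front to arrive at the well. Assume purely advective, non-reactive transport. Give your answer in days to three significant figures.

Darcy flux q = K·i = 3.14 × 0.0013 = 0.004082 m/d
Seepage velocity v = q / n = 0.004082 / 0.39 = 0.01047 m/d
t = L / v = 11800 / 0.01047 = 1.127e6 d

1.13e6 days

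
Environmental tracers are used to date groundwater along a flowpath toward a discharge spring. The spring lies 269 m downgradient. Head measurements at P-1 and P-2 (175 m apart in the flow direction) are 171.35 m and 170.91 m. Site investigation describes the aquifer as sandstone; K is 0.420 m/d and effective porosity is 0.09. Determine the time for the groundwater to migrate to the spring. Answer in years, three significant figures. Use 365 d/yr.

62.8 years

Hydraulic gradient i = (171.35 − 170.91) / 175 = 0.44 / 175 = 0.002514
Specific discharge q = 0.420 × 0.002514 = 0.001056 m/d
v_s = q/n_e = 0.001056/0.09 = 0.01173 m/d
t = L / v = 269 / 0.01173 = 22930 d
   = 22930 / 365 = 62.8 yr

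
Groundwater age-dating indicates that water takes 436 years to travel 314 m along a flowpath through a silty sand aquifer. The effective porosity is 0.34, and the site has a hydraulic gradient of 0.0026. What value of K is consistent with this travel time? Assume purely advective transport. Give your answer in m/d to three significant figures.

0.258 m/d

t = 436 years = 159100 d
v = L / t = 314 / 159100 = 0.001973 m/d
K = v · n / i = 0.001973 × 0.34 / 0.0026 = 0.258 m/d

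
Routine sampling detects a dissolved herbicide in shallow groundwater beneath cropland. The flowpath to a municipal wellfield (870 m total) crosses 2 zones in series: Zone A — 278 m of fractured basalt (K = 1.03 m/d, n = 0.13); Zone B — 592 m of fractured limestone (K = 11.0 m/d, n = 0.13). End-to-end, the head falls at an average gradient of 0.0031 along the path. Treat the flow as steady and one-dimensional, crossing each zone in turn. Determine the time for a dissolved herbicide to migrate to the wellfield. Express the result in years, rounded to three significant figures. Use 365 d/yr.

37.2 years

For zones in series the flux q is common to all zones; the equivalent conductivity is the harmonic (thickness-weighted) mean, K_eq = L_total / Σ(L_j/K_j).
Σ(L/K) = 278/1.03 + 592/11.0 = 269.9 + 53.82 = 323.7 d
K_eq = L_total / Σ(L/K) = 870 / 323.7 = 2.687 m/d
q = K_eq · i = 2.687 × 0.0031 = 0.008331 m/d (same in every zone)
Zone A: v = q/n = 0.008331/0.13 = 0.06409 m/d → t_A = 278/0.06409 = 4338 d
Zone B: v = q/n = 0.008331/0.13 = 0.06409 m/d → t_B = 592/0.06409 = 9238 d
Total t = 4338 + 9238 = 13580 d
   = 13580 / 365 = 37.2 yr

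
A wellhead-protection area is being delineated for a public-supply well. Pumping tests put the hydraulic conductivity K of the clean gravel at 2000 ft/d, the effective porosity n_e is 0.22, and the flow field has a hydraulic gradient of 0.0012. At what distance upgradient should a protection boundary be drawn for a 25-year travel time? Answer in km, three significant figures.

30.3 km

K = 2000 ft/d × 0.3048 = 609.6 m/d
Darcy flux q = K·i = 609.6 × 0.0012 = 0.7315 m/d
v = Ki/n = 609.6·0.0012/0.22 = 3.325 m/d
T = 25 yr × 365 = 9125 d
L = v × T = 3.325 × 9125 = 30340 m
   = 30.3 km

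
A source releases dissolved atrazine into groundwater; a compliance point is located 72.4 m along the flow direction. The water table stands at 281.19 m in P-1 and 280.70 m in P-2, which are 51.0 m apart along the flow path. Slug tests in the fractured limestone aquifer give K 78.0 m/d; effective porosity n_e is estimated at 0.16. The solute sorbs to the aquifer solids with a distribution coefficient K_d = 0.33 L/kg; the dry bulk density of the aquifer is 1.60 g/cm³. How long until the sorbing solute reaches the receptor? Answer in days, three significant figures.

Hydraulic gradient i = (281.19 − 280.70) / 51.0 = 0.49 / 51.0 = 0.009608
Darcy flux q = K·i = 78.0 × 0.009608 = 0.7494 m/d
v_s = q/n_e = 0.7494/0.16 = 4.684 m/d
Retardation R = 1 + ρ_b·K_d/n = 1 + 1.60×0.33/0.16 = 4.300
Contaminant velocity v_c = v/R = 4.684/4.300 = 1.089 m/d
t = L/v_c = 72.4/1.089 = 66.47 d

66.5 days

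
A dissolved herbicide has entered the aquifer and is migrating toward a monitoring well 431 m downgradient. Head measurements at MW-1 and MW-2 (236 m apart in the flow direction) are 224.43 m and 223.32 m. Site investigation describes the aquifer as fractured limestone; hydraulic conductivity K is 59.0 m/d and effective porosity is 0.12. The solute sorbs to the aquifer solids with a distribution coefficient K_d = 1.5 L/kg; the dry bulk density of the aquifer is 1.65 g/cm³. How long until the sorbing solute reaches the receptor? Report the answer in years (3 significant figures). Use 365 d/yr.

11.0 years

Hydraulic gradient i = (224.43 − 223.32) / 236 = 1.11 / 236 = 0.004703
Specific discharge q = 59.0 × 0.004703 = 0.2775 m/d
Seepage velocity v = q / n = 0.2775 / 0.12 = 2.313 m/d
Retardation R = 1 + ρ_b·K_d/n = 1 + 1.65×1.5/0.12 = 21.62
Contaminant velocity v_c = v/R = 2.313/21.62 = 0.1069 m/d
t = L/v_c = 431/0.1069 = 4030 d
   = 4030/365 = 11.0 yr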